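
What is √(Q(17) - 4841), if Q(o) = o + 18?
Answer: 3*I*√534 ≈ 69.325*I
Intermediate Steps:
Q(o) = 18 + o
√(Q(17) - 4841) = √((18 + 17) - 4841) = √(35 - 4841) = √(-4806) = 3*I*√534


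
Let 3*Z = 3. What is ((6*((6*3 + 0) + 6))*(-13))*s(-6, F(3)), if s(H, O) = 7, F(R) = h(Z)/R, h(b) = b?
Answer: -13104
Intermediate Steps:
Z = 1 (Z = (⅓)*3 = 1)
F(R) = 1/R
((6*((6*3 + 0) + 6))*(-13))*s(-6, F(3)) = ((6*((6*3 + 0) + 6))*(-13))*7 = ((6*((18 + 0) + 6))*(-13))*7 = ((6*(18 + 6))*(-13))*7 = ((6*24)*(-13))*7 = (144*(-13))*7 = -1872*7 = -13104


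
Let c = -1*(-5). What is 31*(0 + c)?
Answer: 155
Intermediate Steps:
c = 5
31*(0 + c) = 31*(0 + 5) = 31*5 = 155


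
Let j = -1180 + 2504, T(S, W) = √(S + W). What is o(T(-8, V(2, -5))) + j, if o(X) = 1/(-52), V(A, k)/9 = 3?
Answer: 68847/52 ≈ 1324.0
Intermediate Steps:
V(A, k) = 27 (V(A, k) = 9*3 = 27)
o(X) = -1/52
j = 1324
o(T(-8, V(2, -5))) + j = -1/52 + 1324 = 68847/52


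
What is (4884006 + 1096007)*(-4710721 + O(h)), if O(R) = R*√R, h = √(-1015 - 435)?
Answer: -28170172819373 + 29900065*√5*58^(¾)*I^(3/2) ≈ -2.8171e+13 + 9.936e+8*I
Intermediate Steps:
h = 5*I*√58 (h = √(-1450) = 5*I*√58 ≈ 38.079*I)
O(R) = R^(3/2)
(4884006 + 1096007)*(-4710721 + O(h)) = (4884006 + 1096007)*(-4710721 + (5*I*√58)^(3/2)) = 5980013*(-4710721 + 5*√5*58^(¾)*I^(3/2)) = -28170172819373 + 29900065*√5*58^(¾)*I^(3/2)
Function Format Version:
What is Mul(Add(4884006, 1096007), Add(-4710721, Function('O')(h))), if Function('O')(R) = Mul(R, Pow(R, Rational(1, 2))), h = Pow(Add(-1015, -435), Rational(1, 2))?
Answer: Add(-28170172819373, Mul(29900065, Pow(5, Rational(1, 2)), Pow(58, Rational(3, 4)), Pow(I, Rational(3, 2)))) ≈ Add(-2.8171e+13, Mul(9.9360e+8, I))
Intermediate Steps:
h = Mul(5, I, Pow(58, Rational(1, 2))) (h = Pow(-1450, Rational(1, 2)) = Mul(5, I, Pow(58, Rational(1, 2))) ≈ Mul(38.079, I))
Function('O')(R) = Pow(R, Rational(3, 2))
Mul(Add(4884006, 1096007), Add(-4710721, Function('O')(h))) = Mul(Add(4884006, 1096007), Add(-4710721, Pow(Mul(5, I, Pow(58, Rational(1, 2))), Rational(3, 2)))) = Mul(5980013, Add(-4710721, Mul(5, Pow(5, Rational(1, 2)), Pow(58, Rational(3, 4)), Pow(I, Rational(3, 2))))) = Add(-28170172819373, Mul(29900065, Pow(5, Rational(1, 2)), Pow(58, Rational(3, 4)), Pow(I, Rational(3, 2))))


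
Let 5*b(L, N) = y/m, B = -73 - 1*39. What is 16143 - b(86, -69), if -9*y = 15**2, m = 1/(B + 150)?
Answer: 16333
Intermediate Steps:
B = -112 (B = -73 - 39 = -112)
m = 1/38 (m = 1/(-112 + 150) = 1/38 ≈ 0.026316)
y = -25 (y = -1/9*15**2 = -1/9*225 = -25)
b(L, N) = -190 (b(L, N) = (-25/1/38)/5 = (-25*38)/5 = (1/5)*(-950) = -190)
16143 - b(86, -69) = 16143 - 1*(-190) = 16143 + 190 = 16333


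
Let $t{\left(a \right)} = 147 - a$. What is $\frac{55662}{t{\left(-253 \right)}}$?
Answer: $\frac{27831}{200} \approx 139.16$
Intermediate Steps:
$\frac{55662}{t{\left(-253 \right)}} = \frac{55662}{147 - -253} = \frac{55662}{147 + 253} = \frac{55662}{400} = 55662 \cdot \frac{1}{400} = \frac{27831}{200}$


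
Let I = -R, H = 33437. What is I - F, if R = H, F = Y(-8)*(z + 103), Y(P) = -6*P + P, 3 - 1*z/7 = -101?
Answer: -66677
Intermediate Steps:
z = 728 (z = 21 - 7*(-101) = 21 + 707 = 728)
Y(P) = -5*P
F = 33240 (F = (-5*(-8))*(728 + 103) = 40*831 = 33240)
R = 33437
I = -33437 (I = -1*33437 = -33437)
I - F = -33437 - 1*33240 = -33437 - 33240 = -66677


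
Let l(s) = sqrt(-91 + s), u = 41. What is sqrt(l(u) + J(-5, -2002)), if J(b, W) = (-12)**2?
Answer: sqrt(144 + 5*I*sqrt(2)) ≈ 12.004 + 0.29454*I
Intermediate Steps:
J(b, W) = 144
sqrt(l(u) + J(-5, -2002)) = sqrt(sqrt(-91 + 41) + 144) = sqrt(sqrt(-50) + 144) = sqrt(5*I*sqrt(2) + 144) = sqrt(144 + 5*I*sqrt(2))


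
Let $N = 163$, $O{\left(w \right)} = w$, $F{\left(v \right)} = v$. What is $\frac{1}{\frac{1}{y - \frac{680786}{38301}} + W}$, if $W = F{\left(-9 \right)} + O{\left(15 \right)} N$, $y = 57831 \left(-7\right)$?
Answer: $\frac{15505576703}{37771584810207} \approx 0.00041051$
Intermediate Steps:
$y = -404817$
$W = 2436$ ($W = -9 + 15 \cdot 163 = -9 + 2445 = 2436$)
$\frac{1}{\frac{1}{y - \frac{680786}{38301}} + W} = \frac{1}{\frac{1}{-404817 - \frac{680786}{38301}} + 2436} = \frac{1}{\frac{1}{- \frac{15505576703}{38301}} + 2436} = \frac{1}{- \frac{38301}{15505576703} + 2436} = \frac{1}{\frac{37771584810207}{15505576703}} = \frac{15505576703}{37771584810207}$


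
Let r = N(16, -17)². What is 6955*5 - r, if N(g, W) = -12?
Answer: 34631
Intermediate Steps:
r = 144 (r = (-12)² = 144)
6955*5 - r = 6955*5 - 1*144 = 34775 - 144 = 34631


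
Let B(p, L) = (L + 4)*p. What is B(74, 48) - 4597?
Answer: -749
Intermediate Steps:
B(p, L) = p*(4 + L) (B(p, L) = (4 + L)*p = p*(4 + L))
B(74, 48) - 4597 = 74*(4 + 48) - 4597 = 74*52 - 4597 = 3848 - 4597 = -749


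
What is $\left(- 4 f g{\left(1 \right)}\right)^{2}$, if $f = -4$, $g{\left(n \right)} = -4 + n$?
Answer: $2304$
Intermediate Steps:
$\left(- 4 f g{\left(1 \right)}\right)^{2} = \left(\left(-4\right) \left(-4\right) \left(-4 + 1\right)\right)^{2} = \left(16 \left(-3\right)\right)^{2} = \left(-48\right)^{2} = 2304$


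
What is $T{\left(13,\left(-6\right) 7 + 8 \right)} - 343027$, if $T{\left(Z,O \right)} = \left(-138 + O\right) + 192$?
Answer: $-343007$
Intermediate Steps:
$T{\left(Z,O \right)} = 54 + O$
$T{\left(13,\left(-6\right) 7 + 8 \right)} - 343027 = \left(54 + \left(\left(-6\right) 7 + 8\right)\right) - 343027 = \left(54 + \left(-42 + 8\right)\right) - 343027 = \left(54 - 34\right) - 343027 = 20 - 343027 = -343007$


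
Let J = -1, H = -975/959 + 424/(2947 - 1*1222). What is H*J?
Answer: 1275259/1654275 ≈ 0.77089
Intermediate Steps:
H = -1275259/1654275 (H = -975*1/959 + 424/(2947 - 1222) = -975/959 + 424/1725 = -1275259/1654275 ≈ -0.77089)
H*J = -1275259/1654275*(-1) = 1275259/1654275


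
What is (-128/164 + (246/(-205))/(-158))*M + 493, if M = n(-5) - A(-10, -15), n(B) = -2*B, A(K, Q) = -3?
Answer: 7821414/16195 ≈ 482.95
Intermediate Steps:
M = 13 (M = -2*(-5) - 1*(-3) = 10 + 3 = 13)
(-128/164 + (246/(-205))/(-158))*M + 493 = (-128/164 + (246/(-205))/(-158))*13 + 493 = (-128*1/164 + (246*(-1/205))*(-1/158))*13 + 493 = (-32/41 - 6/5*(-1/158))*13 + 493 = (-32/41 + 3/395)*13 + 493 = -12517/16195*13 + 493 = -162721/16195 + 493 = 7821414/16195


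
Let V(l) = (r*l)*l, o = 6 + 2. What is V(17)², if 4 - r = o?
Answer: 1336336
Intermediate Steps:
o = 8
r = -4 (r = 4 - 1*8 = 4 - 8 = -4)
V(l) = -4*l² (V(l) = (-4*l)*l = -4*l²)
V(17)² = (-4*17²)² = (-4*289)² = (-1156)² = 1336336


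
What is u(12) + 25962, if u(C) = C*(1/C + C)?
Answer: 26107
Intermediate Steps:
u(C) = C*(C + 1/C)
u(12) + 25962 = (1 + 12²) + 25962 = (1 + 144) + 25962 = 145 + 25962 = 26107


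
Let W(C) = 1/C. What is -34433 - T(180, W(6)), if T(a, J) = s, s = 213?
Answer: -34646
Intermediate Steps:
T(a, J) = 213
-34433 - T(180, W(6)) = -34433 - 1*213 = -34433 - 213 = -34646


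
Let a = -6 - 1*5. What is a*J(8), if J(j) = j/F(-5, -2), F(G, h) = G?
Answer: 88/5 ≈ 17.600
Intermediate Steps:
a = -11 (a = -6 - 5 = -11)
J(j) = -j/5 (J(j) = j/(-5) = j*(-⅕) = -j/5)
a*J(8) = -(-11)*8/5 = -11*(-8/5) = 88/5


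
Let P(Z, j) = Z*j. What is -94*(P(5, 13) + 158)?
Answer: -20962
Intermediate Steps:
-94*(P(5, 13) + 158) = -94*(5*13 + 158) = -94*(65 + 158) = -94*223 = -20962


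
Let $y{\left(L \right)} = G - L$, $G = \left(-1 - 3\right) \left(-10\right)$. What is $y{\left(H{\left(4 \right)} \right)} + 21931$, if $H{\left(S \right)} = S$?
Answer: $21967$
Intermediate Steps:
$G = 40$ ($G = \left(-4\right) \left(-10\right) = 40$)
$y{\left(L \right)} = 40 - L$
$y{\left(H{\left(4 \right)} \right)} + 21931 = \left(40 - 4\right) + 21931 = 36 + 21931 = 21967$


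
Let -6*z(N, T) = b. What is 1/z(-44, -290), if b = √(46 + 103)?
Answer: -6*√149/149 ≈ -0.49154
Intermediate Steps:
b = √149 ≈ 12.207
z(N, T) = -√149/6
1/z(-44, -290) = 1/(-√149/6) = -6*√149/149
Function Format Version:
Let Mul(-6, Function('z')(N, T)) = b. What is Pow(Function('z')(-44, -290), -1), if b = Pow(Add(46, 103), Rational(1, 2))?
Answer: Mul(Rational(-6, 149), Pow(149, Rational(1, 2))) ≈ -0.49154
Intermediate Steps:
b = Pow(149, Rational(1, 2)) ≈ 12.207
Function('z')(N, T) = Mul(Rational(-1, 6), Pow(149, Rational(1, 2)))
Pow(Function('z')(-44, -290), -1) = Pow(Mul(Rational(-1, 6), Pow(149, Rational(1, 2))), -1) = Mul(Rational(-6, 149), Pow(149, Rational(1, 2)))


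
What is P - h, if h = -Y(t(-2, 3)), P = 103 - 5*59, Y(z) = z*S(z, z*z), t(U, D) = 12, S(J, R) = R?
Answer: 1536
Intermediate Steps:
Y(z) = z³ (Y(z) = z*(z*z) = z*z² = z³)
P = -192 (P = 103 - 295 = -192)
h = -1728 (h = -1*12³ = -1*1728 = -1728)
P - h = -192 - 1*(-1728) = -192 + 1728 = 1536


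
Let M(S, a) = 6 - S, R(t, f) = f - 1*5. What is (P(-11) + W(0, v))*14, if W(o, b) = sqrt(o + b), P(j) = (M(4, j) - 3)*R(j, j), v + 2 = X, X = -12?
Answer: 224 + 14*I*sqrt(14) ≈ 224.0 + 52.383*I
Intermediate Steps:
R(t, f) = -5 + f (R(t, f) = f - 5 = -5 + f)
v = -14 (v = -2 - 12 = -14)
P(j) = 5 - j (P(j) = ((6 - 1*4) - 3)*(-5 + j) = ((6 - 4) - 3)*(-5 + j) = (2 - 3)*(-5 + j) = -(-5 + j) = 5 - j)
W(o, b) = sqrt(b + o)
(P(-11) + W(0, v))*14 = ((5 - 1*(-11)) + sqrt(-14 + 0))*14 = ((5 + 11) + sqrt(-14))*14 = (16 + I*sqrt(14))*14 = 224 + 14*I*sqrt(14)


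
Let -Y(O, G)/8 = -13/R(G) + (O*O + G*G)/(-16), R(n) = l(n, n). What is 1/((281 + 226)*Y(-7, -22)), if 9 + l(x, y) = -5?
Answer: 14/1838889 ≈ 7.6133e-6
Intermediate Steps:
l(x, y) = -14 (l(x, y) = -9 - 5 = -14)
R(n) = -14
Y(O, G) = -52/7 + G²/2 + O²/2 (Y(O, G) = -8*(-13/(-14) + (O*O + G*G)/(-16)) = -8*(-13*(-1/14) + (O² + G²)*(-1/16)) = -8*(13/14 + (G² + O²)*(-1/16)) = -8*(13/14 + (-G²/16 - O²/16)) = -8*(13/14 - G²/16 - O²/16) = -52/7 + G²/2 + O²/2)
1/((281 + 226)*Y(-7, -22)) = 1/((281 + 226)*(-52/7 + (½)*(-22)² + (½)*(-7)²)) = 1/(507*(-52/7 + (½)*484 + (½)*49)) = 1/(507*(-52/7 + 242 + 49/2)) = 1/(507*(3627/14)) = 1/(1838889/14) = 14/1838889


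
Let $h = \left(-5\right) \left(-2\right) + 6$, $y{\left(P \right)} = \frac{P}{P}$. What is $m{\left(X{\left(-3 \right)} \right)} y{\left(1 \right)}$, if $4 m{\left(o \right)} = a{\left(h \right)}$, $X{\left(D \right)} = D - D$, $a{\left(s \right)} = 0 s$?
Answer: $0$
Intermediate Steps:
$y{\left(P \right)} = 1$
$h = 16$ ($h = 10 + 6 = 16$)
$a{\left(s \right)} = 0$
$X{\left(D \right)} = 0$
$m{\left(o \right)} = 0$ ($m{\left(o \right)} = \frac{1}{4} \cdot 0 = 0$)
$m{\left(X{\left(-3 \right)} \right)} y{\left(1 \right)} = 0 \cdot 1 = 0$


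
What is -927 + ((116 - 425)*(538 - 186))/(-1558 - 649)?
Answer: -1937121/2207 ≈ -877.72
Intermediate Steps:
-927 + ((116 - 425)*(538 - 186))/(-1558 - 649) = -927 + (-309*352)/(-2207) = -927 - 1/2207*(-108768) = -927 + 108768/2207 = -1937121/2207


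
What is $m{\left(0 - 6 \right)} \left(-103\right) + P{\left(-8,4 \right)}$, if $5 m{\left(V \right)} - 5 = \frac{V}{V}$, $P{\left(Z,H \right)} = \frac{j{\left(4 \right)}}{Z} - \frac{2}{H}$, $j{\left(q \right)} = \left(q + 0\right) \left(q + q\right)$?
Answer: $- \frac{1281}{10} \approx -128.1$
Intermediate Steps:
$j{\left(q \right)} = 2 q^{2}$ ($j{\left(q \right)} = q 2 q = 2 q^{2}$)
$P{\left(Z,H \right)} = - \frac{2}{H} + \frac{32}{Z}$ ($P{\left(Z,H \right)} = \frac{2 \cdot 4^{2}}{Z} - \frac{2}{H} = \frac{2 \cdot 16}{Z} - \frac{2}{H} = \frac{32}{Z} - \frac{2}{H} = - \frac{2}{H} + \frac{32}{Z}$)
$m{\left(V \right)} = \frac{6}{5}$ ($m{\left(V \right)} = 1 + \frac{V \frac{1}{V}}{5} = 1 + \frac{1}{5} \cdot 1 = 1 + \frac{1}{5} = \frac{6}{5}$)
$m{\left(0 - 6 \right)} \left(-103\right) + P{\left(-8,4 \right)} = \frac{6}{5} \left(-103\right) + \left(- \frac{2}{4} + \frac{32}{-8}\right) = - \frac{618}{5} + \left(\left(-2\right) \frac{1}{4} + 32 \left(- \frac{1}{8}\right)\right) = - \frac{618}{5} - \frac{9}{2} = - \frac{1281}{10}$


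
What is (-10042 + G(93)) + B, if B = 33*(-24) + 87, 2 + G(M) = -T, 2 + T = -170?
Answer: -10577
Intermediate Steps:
T = -172 (T = -2 - 170 = -172)
G(M) = 170 (G(M) = -2 - 1*(-172) = -2 + 172 = 170)
B = -705 (B = -792 + 87 = -705)
(-10042 + G(93)) + B = (-10042 + 170) - 705 = -9872 - 705 = -10577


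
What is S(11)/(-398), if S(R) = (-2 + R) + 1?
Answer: -5/199 ≈ -0.025126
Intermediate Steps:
S(R) = -1 + R
S(11)/(-398) = (-1 + 11)/(-398) = 10*(-1/398) = -5/199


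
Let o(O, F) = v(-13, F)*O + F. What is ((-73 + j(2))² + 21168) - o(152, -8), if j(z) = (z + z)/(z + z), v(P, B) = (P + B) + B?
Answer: 30768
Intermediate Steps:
v(P, B) = P + 2*B (v(P, B) = (B + P) + B = P + 2*B)
j(z) = 1 (j(z) = (2*z)/((2*z)) = (2*z)*(1/(2*z)) = 1)
o(O, F) = F + O*(-13 + 2*F) (o(O, F) = (-13 + 2*F)*O + F = O*(-13 + 2*F) + F = F + O*(-13 + 2*F))
((-73 + j(2))² + 21168) - o(152, -8) = ((-73 + 1)² + 21168) - (-8 + 152*(-13 + 2*(-8))) = ((-72)² + 21168) - (-8 + 152*(-13 - 16)) = (5184 + 21168) - (-8 + 152*(-29)) = 26352 - (-8 - 4408) = 26352 - 1*(-4416) = 26352 + 4416 = 30768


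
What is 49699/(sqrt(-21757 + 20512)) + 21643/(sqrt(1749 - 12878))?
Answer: I*(-553100171*sqrt(1245) - 26945535*sqrt(11129))/13855605 ≈ -1613.7*I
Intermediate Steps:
49699/(sqrt(-21757 + 20512)) + 21643/(sqrt(1749 - 12878)) = 49699/(sqrt(-1245)) + 21643/(sqrt(-11129)) = 49699/((I*sqrt(1245))) + 21643/((I*sqrt(11129))) = 49699*(-I*sqrt(1245)/1245) + 21643*(-I*sqrt(11129)/11129) = -49699*I*sqrt(1245)/1245 - 21643*I*sqrt(11129)/11129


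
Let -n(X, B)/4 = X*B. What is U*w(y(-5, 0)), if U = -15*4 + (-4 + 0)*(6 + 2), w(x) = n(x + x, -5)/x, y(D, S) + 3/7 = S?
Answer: -3680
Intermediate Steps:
n(X, B) = -4*B*X (n(X, B) = -4*X*B = -4*B*X)
y(D, S) = -3/7 + S
w(x) = 40 (w(x) = (-4*(-5)*(x + x))/x = (-4*(-5)*2*x)/x = (40*x)/x = 40)
U = -92 (U = -60 - 4*8 = -60 - 32 = -92)
U*w(y(-5, 0)) = -92*40 = -3680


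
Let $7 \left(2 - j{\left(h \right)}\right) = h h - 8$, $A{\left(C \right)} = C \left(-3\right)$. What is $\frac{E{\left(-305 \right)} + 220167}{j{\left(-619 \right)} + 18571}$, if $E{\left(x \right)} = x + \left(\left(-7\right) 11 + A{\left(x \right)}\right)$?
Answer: $- \frac{772450}{126571} \approx -6.1029$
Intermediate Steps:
$A{\left(C \right)} = - 3 C$
$E{\left(x \right)} = -77 - 2 x$ ($E{\left(x \right)} = x - \left(77 + 3 x\right) = -77 - 2 x$)
$j{\left(h \right)} = \frac{22}{7} - \frac{h^{2}}{7}$ ($j{\left(h \right)} = 2 - \frac{h h - 8}{7} = 2 - \frac{h^{2} - 8}{7} = 2 - \frac{-8 + h^{2}}{7} = 2 - \left(- \frac{8}{7} + \frac{h^{2}}{7}\right) = \frac{22}{7} - \frac{h^{2}}{7}$)
$\frac{E{\left(-305 \right)} + 220167}{j{\left(-619 \right)} + 18571} = \frac{\left(-77 - -610\right) + 220167}{\left(\frac{22}{7} - \frac{\left(-619\right)^{2}}{7}\right) + 18571} = \frac{\left(-77 + 610\right) + 220167}{\left(\frac{22}{7} - \frac{383161}{7}\right) + 18571} = \frac{533 + 220167}{\left(\frac{22}{7} - \frac{383161}{7}\right) + 18571} = \frac{220700}{- \frac{383139}{7} + 18571} = \frac{220700}{- \frac{253142}{7}} = 220700 \left(- \frac{7}{253142}\right) = - \frac{772450}{126571}$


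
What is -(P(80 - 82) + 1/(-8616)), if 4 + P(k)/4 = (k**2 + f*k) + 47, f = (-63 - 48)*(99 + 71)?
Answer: -1302291167/8616 ≈ -1.5115e+5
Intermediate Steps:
f = -18870 (f = -111*170 = -18870)
P(k) = 172 - 75480*k + 4*k**2 (P(k) = -16 + 4*((k**2 - 18870*k) + 47) = -16 + 4*(47 + k**2 - 18870*k) = -16 + (188 - 75480*k + 4*k**2) = 172 - 75480*k + 4*k**2)
-(P(80 - 82) + 1/(-8616)) = -((172 - 75480*(80 - 82) + 4*(80 - 82)**2) + 1/(-8616)) = -((172 - 75480*(-2) + 4*(-2)**2) - 1/8616) = -((172 + 150960 + 4*4) - 1/8616) = -((172 + 150960 + 16) - 1/8616) = -(151148 - 1/8616) = -1*1302291167/8616 = -1302291167/8616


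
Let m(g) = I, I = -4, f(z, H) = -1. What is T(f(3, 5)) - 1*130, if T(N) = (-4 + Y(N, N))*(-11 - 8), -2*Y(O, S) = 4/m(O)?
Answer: -127/2 ≈ -63.500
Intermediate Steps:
m(g) = -4
Y(O, S) = ½ (Y(O, S) = -2/(-4) = -2*(-1)/4 = -½*(-1) = ½)
T(N) = 133/2 (T(N) = (-4 + ½)*(-11 - 8) = -7/2*(-19) = 133/2)
T(f(3, 5)) - 1*130 = 133/2 - 1*130 = 133/2 - 130 = -127/2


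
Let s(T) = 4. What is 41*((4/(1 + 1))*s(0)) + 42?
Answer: 370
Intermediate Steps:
41*((4/(1 + 1))*s(0)) + 42 = 41*((4/(1 + 1))*4) + 42 = 41*((4/2)*4) + 42 = 41*((4*(½))*4) + 42 = 41*(2*4) + 42 = 41*8 + 42 = 328 + 42 = 370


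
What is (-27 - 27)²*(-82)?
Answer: -239112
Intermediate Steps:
(-27 - 27)²*(-82) = (-54)²*(-82) = 2916*(-82) = -239112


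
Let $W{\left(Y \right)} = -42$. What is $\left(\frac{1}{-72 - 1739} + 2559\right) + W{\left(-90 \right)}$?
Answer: $\frac{4558286}{1811} \approx 2517.0$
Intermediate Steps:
$\left(\frac{1}{-72 - 1739} + 2559\right) + W{\left(-90 \right)} = \left(\frac{1}{-72 - 1739} + 2559\right) - 42 = \left(\frac{1}{-1811} + 2559\right) - 42 = \left(- \frac{1}{1811} + 2559\right) - 42 = \frac{4634348}{1811} - 42 = \frac{4558286}{1811}$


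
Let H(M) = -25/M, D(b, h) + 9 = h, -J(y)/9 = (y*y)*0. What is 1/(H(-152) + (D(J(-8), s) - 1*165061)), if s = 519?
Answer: -152/25011727 ≈ -6.0771e-6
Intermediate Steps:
J(y) = 0 (J(y) = -9*y*y*0 = -9*y**2*0 = -9*0 = 0)
D(b, h) = -9 + h
1/(H(-152) + (D(J(-8), s) - 1*165061)) = 1/(-25/(-152) + ((-9 + 519) - 1*165061)) = 1/(-25*(-1/152) + (510 - 165061)) = 1/(25/152 - 164551) = 1/(-25011727/152) = -152/25011727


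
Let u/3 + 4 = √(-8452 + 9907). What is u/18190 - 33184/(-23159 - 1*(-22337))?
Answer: 150901774/3738045 + 3*√1455/18190 ≈ 40.375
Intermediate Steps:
u = -12 + 3*√1455 (u = -12 + 3*√(-8452 + 9907) = -12 + 3*√1455 ≈ 102.43)
u/18190 - 33184/(-23159 - 1*(-22337)) = (-12 + 3*√1455)/18190 - 33184/(-23159 - 1*(-22337)) = (-12 + 3*√1455)*(1/18190) - 33184/(-23159 + 22337) = (-6/9095 + 3*√1455/18190) - 33184/(-822) = (-6/9095 + 3*√1455/18190) - 33184*(-1/822) = (-6/9095 + 3*√1455/18190) + 16592/411 = 150901774/3738045 + 3*√1455/18190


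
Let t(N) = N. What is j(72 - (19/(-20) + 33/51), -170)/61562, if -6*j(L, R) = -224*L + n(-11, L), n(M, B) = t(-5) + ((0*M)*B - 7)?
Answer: 344417/7849155 ≈ 0.043880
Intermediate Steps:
n(M, B) = -12 (n(M, B) = -5 + ((0*M)*B - 7) = -5 + (0*B - 7) = -5 + (0 - 7) = -5 - 7 = -12)
j(L, R) = 2 + 112*L/3 (j(L, R) = -(-224*L - 12)/6 = -(-12 - 224*L)/6 = 2 + 112*L/3)
j(72 - (19/(-20) + 33/51), -170)/61562 = (2 + 112*(72 - (19/(-20) + 33/51))/3)/61562 = (2 + 112*(72 - (19*(-1/20) + 33*(1/51)))/3)*(1/61562) = (2 + 112*(72 - (-19/20 + 11/17))/3)*(1/61562) = (2 + 112*(72 - 1*(-103/340))/3)*(1/61562) = (2 + 112*(72 + 103/340)/3)*(1/61562) = (2 + (112/3)*(24583/340))*(1/61562) = (2 + 688324/255)*(1/61562) = (688834/255)*(1/61562) = 344417/7849155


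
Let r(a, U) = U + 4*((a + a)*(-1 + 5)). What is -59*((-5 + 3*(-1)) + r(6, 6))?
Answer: -11210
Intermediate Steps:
r(a, U) = U + 32*a (r(a, U) = U + 4*((2*a)*4) = U + 4*(8*a) = U + 32*a)
-59*((-5 + 3*(-1)) + r(6, 6)) = -59*((-5 + 3*(-1)) + (6 + 32*6)) = -59*((-5 - 3) + (6 + 192)) = -59*(-8 + 198) = -59*190 = -11210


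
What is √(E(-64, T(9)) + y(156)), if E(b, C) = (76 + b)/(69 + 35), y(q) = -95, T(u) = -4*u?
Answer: I*√64142/26 ≈ 9.7409*I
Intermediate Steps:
E(b, C) = 19/26 + b/104 (E(b, C) = (76 + b)/104 = (76 + b)*(1/104) = 19/26 + b/104)
√(E(-64, T(9)) + y(156)) = √((19/26 + (1/104)*(-64)) - 95) = √((19/26 - 8/13) - 95) = √(3/26 - 95) = √(-2467/26) = I*√64142/26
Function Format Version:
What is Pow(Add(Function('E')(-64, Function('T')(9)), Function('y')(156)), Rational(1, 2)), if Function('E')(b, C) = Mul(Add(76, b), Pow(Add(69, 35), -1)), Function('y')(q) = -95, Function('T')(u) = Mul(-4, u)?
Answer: Mul(Rational(1, 26), I, Pow(64142, Rational(1, 2))) ≈ Mul(9.7409, I)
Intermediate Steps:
Function('E')(b, C) = Add(Rational(19, 26), Mul(Rational(1, 104), b)) (Function('E')(b, C) = Mul(Add(76, b), Pow(104, -1)) = Mul(Add(76, b), Rational(1, 104)) = Add(Rational(19, 26), Mul(Rational(1, 104), b)))
Pow(Add(Function('E')(-64, Function('T')(9)), Function('y')(156)), Rational(1, 2)) = Pow(Add(Add(Rational(19, 26), Mul(Rational(1, 104), -64)), -95), Rational(1, 2)) = Pow(Add(Add(Rational(19, 26), Rational(-8, 13)), -95), Rational(1, 2)) = Pow(Add(Rational(3, 26), -95), Rational(1, 2)) = Pow(Rational(-2467, 26), Rational(1, 2)) = Mul(Rational(1, 26), I, Pow(64142, Rational(1, 2)))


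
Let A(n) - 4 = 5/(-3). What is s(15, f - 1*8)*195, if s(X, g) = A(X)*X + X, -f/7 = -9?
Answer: 9750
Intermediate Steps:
A(n) = 7/3 (A(n) = 4 + 5/(-3) = 4 + 5*(-⅓) = 4 - 5/3 = 7/3)
f = 63 (f = -7*(-9) = 63)
s(X, g) = 10*X/3 (s(X, g) = 7*X/3 + X = 10*X/3)
s(15, f - 1*8)*195 = ((10/3)*15)*195 = 50*195 = 9750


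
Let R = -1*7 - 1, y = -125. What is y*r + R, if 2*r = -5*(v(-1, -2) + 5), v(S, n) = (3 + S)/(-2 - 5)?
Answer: 20513/14 ≈ 1465.2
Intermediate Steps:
v(S, n) = -3/7 - S/7 (v(S, n) = (3 + S)/(-7) = (3 + S)*(-⅐) = -3/7 - S/7)
R = -8 (R = -7 - 1 = -8)
r = -165/14 (r = (-5*((-3/7 - ⅐*(-1)) + 5))/2 = (-5*((-3/7 + ⅐) + 5))/2 = (-5*(-2/7 + 5))/2 = (-5*33/7)/2 = (½)*(-165/7) = -165/14 ≈ -11.786)
y*r + R = -125*(-165/14) - 8 = 20625/14 - 8 = 20513/14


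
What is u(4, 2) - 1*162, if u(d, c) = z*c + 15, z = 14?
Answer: -119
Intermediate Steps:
u(d, c) = 15 + 14*c (u(d, c) = 14*c + 15 = 15 + 14*c)
u(4, 2) - 1*162 = (15 + 14*2) - 1*162 = (15 + 28) - 162 = 43 - 162 = -119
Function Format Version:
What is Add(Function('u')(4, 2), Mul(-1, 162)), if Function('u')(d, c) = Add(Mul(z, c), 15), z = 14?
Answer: -119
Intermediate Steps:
Function('u')(d, c) = Add(15, Mul(14, c)) (Function('u')(d, c) = Add(Mul(14, c), 15) = Add(15, Mul(14, c)))
Add(Function('u')(4, 2), Mul(-1, 162)) = Add(Add(15, Mul(14, 2)), Mul(-1, 162)) = Add(Add(15, 28), -162) = Add(43, -162) = -119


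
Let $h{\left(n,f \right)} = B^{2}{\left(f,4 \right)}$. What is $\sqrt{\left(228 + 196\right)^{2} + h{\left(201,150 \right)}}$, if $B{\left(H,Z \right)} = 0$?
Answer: $424$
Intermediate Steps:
$h{\left(n,f \right)} = 0$ ($h{\left(n,f \right)} = 0^{2} = 0$)
$\sqrt{\left(228 + 196\right)^{2} + h{\left(201,150 \right)}} = \sqrt{\left(228 + 196\right)^{2} + 0} = \sqrt{424^{2} + 0} = \sqrt{179776 + 0} = \sqrt{179776} = 424$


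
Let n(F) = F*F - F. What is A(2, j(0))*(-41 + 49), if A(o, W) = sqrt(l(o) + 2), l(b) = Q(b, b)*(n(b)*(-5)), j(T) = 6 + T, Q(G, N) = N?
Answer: 24*I*sqrt(2) ≈ 33.941*I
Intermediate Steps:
n(F) = F**2 - F
l(b) = -5*b**2*(-1 + b) (l(b) = b*((b*(-1 + b))*(-5)) = b*(-5*b*(-1 + b)) = -5*b**2*(-1 + b))
A(o, W) = sqrt(2 + 5*o**2*(1 - o)) (A(o, W) = sqrt(5*o**2*(1 - o) + 2) = sqrt(2 + 5*o**2*(1 - o)))
A(2, j(0))*(-41 + 49) = sqrt(2 - 5*2**2*(-1 + 2))*(-41 + 49) = sqrt(2 - 5*4*1)*8 = sqrt(2 - 20)*8 = sqrt(-18)*8 = (3*I*sqrt(2))*8 = 24*I*sqrt(2)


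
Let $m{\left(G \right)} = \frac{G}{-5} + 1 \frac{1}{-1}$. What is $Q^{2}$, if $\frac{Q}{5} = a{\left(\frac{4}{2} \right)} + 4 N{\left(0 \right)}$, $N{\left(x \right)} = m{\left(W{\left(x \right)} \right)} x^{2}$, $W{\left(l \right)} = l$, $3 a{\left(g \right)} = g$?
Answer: $\frac{100}{9} \approx 11.111$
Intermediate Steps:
$a{\left(g \right)} = \frac{g}{3}$
$m{\left(G \right)} = -1 - \frac{G}{5}$ ($m{\left(G \right)} = G \left(- \frac{1}{5}\right) + 1 \left(-1\right) = - \frac{G}{5} - 1 = -1 - \frac{G}{5}$)
$N{\left(x \right)} = x^{2} \left(-1 - \frac{x}{5}\right)$ ($N{\left(x \right)} = \left(-1 - \frac{x}{5}\right) x^{2} = x^{2} \left(-1 - \frac{x}{5}\right)$)
$Q = \frac{10}{3}$ ($Q = 5 \left(\frac{4 \cdot \frac{1}{2}}{3} + 4 \frac{0^{2} \left(-5 - 0\right)}{5}\right) = 5 \left(\frac{4 \cdot \frac{1}{2}}{3} + 4 \cdot \frac{1}{5} \cdot 0 \left(-5 + 0\right)\right) = 5 \left(\frac{1}{3} \cdot 2 + 4 \cdot \frac{1}{5} \cdot 0 \left(-5\right)\right) = 5 \left(\frac{2}{3} + 4 \cdot 0\right) = 5 \left(\frac{2}{3} + 0\right) = 5 \cdot \frac{2}{3} = \frac{10}{3} \approx 3.3333$)
$Q^{2} = \left(\frac{10}{3}\right)^{2} = \frac{100}{9}$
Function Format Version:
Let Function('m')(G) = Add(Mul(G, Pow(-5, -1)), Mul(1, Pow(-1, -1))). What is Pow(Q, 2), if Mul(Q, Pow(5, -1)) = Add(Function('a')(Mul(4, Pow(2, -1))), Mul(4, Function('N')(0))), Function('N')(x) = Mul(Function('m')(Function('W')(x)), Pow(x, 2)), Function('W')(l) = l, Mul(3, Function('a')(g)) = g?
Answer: Rational(100, 9) ≈ 11.111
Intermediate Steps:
Function('a')(g) = Mul(Rational(1, 3), g)
Function('m')(G) = Add(-1, Mul(Rational(-1, 5), G)) (Function('m')(G) = Add(Mul(G, Rational(-1, 5)), Mul(1, -1)) = Add(Mul(Rational(-1, 5), G), -1) = Add(-1, Mul(Rational(-1, 5), G)))
Function('N')(x) = Mul(Pow(x, 2), Add(-1, Mul(Rational(-1, 5), x))) (Function('N')(x) = Mul(Add(-1, Mul(Rational(-1, 5), x)), Pow(x, 2)) = Mul(Pow(x, 2), Add(-1, Mul(Rational(-1, 5), x))))
Q = Rational(10, 3) (Q = Mul(5, Add(Mul(Rational(1, 3), Mul(4, Pow(2, -1))), Mul(4, Mul(Rational(1, 5), Pow(0, 2), Add(-5, Mul(-1, 0)))))) = Mul(5, Add(Mul(Rational(1, 3), Mul(4, Rational(1, 2))), Mul(4, Mul(Rational(1, 5), 0, Add(-5, 0))))) = Mul(5, Add(Mul(Rational(1, 3), 2), Mul(4, Mul(Rational(1, 5), 0, -5)))) = Mul(5, Add(Rational(2, 3), Mul(4, 0))) = Mul(5, Add(Rational(2, 3), 0)) = Mul(5, Rational(2, 3)) = Rational(10, 3) ≈ 3.3333)
Pow(Q, 2) = Pow(Rational(10, 3), 2) = Rational(100, 9)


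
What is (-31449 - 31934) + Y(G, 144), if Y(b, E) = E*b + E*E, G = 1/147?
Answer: -2089655/49 ≈ -42646.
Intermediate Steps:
G = 1/147 ≈ 0.0068027
Y(b, E) = E² + E*b (Y(b, E) = E*b + E² = E² + E*b)
(-31449 - 31934) + Y(G, 144) = (-31449 - 31934) + 144*(144 + 1/147) = -63383 + 144*(21169/147) = -63383 + 1016112/49 = -2089655/49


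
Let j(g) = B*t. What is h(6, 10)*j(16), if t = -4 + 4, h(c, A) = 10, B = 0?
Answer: 0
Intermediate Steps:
t = 0
j(g) = 0 (j(g) = 0*0 = 0)
h(6, 10)*j(16) = 10*0 = 0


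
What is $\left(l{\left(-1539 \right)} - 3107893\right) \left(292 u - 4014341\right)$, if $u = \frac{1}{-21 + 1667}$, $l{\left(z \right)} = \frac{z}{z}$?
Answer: $\frac{10267861350006324}{823} \approx 1.2476 \cdot 10^{13}$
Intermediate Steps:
$l{\left(z \right)} = 1$
$u = \frac{1}{1646} \approx 0.00060753$
$\left(l{\left(-1539 \right)} - 3107893\right) \left(292 u - 4014341\right) = \left(1 - 3107893\right) \left(292 \cdot \frac{1}{1646} - 4014341\right) = - 3107892 \left(\frac{146}{823} - 4014341\right) = \left(-3107892\right) \left(- \frac{3303802497}{823}\right) = \frac{10267861350006324}{823}$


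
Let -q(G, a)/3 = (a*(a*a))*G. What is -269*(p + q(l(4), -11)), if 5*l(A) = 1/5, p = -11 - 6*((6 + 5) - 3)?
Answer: -677342/25 ≈ -27094.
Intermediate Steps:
p = -59 (p = -11 - 6*(11 - 3) = -11 - 6*8 = -11 - 48 = -59)
l(A) = 1/25 (l(A) = (1/5)/5 = (1/5)*(1/5) = 1/25)
q(G, a) = -3*G*a**3 (q(G, a) = -3*a*(a*a)*G = -3*a*a**2*G = -3*a**3*G = -3*G*a**3)
-269*(p + q(l(4), -11)) = -269*(-59 - 3*1/25*(-11)**3) = -269*(-59 - 3*1/25*(-1331)) = -269*(-59 + 3993/25) = -269*2518/25 = -677342/25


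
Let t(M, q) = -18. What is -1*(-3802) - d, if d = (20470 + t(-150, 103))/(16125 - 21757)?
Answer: 5358329/1408 ≈ 3805.6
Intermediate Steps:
d = -5113/1408 (d = (20470 - 18)/(16125 - 21757) = 20452/(-5632) = 20452*(-1/5632) = -5113/1408 ≈ -3.6314)
-1*(-3802) - d = -1*(-3802) - 1*(-5113/1408) = 3802 + 5113/1408 = 5358329/1408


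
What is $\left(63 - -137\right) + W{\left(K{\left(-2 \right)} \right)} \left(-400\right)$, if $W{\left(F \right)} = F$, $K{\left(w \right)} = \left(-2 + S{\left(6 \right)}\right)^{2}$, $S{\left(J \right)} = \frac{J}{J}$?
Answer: $-200$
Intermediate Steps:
$S{\left(J \right)} = 1$
$K{\left(w \right)} = 1$ ($K{\left(w \right)} = \left(-2 + 1\right)^{2} = \left(-1\right)^{2} = 1$)
$\left(63 - -137\right) + W{\left(K{\left(-2 \right)} \right)} \left(-400\right) = \left(63 - -137\right) + 1 \left(-400\right) = \left(63 + 137\right) - 400 = 200 - 400 = -200$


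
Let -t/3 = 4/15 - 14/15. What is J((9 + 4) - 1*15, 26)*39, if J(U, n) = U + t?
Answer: 0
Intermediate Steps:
t = 2 (t = -3*(4/15 - 14/15) = -3*(-⅔) = 2)
J(U, n) = 2 + U (J(U, n) = U + 2 = 2 + U)
J((9 + 4) - 1*15, 26)*39 = (2 + ((9 + 4) - 1*15))*39 = (2 + (13 - 15))*39 = (2 - 2)*39 = 0*39 = 0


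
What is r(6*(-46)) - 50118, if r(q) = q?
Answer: -50394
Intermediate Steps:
r(6*(-46)) - 50118 = 6*(-46) - 50118 = -276 - 50118 = -50394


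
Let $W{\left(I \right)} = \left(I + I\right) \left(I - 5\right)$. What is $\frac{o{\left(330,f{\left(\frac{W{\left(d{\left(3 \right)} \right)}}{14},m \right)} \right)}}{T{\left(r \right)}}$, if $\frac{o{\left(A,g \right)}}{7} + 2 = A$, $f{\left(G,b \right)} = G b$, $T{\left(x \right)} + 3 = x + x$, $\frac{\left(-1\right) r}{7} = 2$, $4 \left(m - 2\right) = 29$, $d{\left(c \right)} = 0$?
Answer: $- \frac{2296}{31} \approx -74.064$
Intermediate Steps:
$m = \frac{37}{4}$ ($m = 2 + \frac{1}{4} \cdot 29 = 2 + \frac{29}{4} = \frac{37}{4} \approx 9.25$)
$W{\left(I \right)} = 2 I \left(-5 + I\right)$
$r = -14$ ($r = \left(-7\right) 2 = -14$)
$T{\left(x \right)} = -3 + 2 x$ ($T{\left(x \right)} = -3 + \left(x + x\right) = -3 + 2 x$)
$o{\left(A,g \right)} = -14 + 7 A$
$\frac{o{\left(330,f{\left(\frac{W{\left(d{\left(3 \right)} \right)}}{14},m \right)} \right)}}{T{\left(r \right)}} = \frac{-14 + 7 \cdot 330}{-3 + 2 \left(-14\right)} = \frac{-14 + 2310}{-3 - 28} = \frac{2296}{-31} = 2296 \left(- \frac{1}{31}\right) = - \frac{2296}{31}$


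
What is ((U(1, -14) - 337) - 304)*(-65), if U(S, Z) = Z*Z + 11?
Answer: 28210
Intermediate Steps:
U(S, Z) = 11 + Z**2 (U(S, Z) = Z**2 + 11 = 11 + Z**2)
((U(1, -14) - 337) - 304)*(-65) = (((11 + (-14)**2) - 337) - 304)*(-65) = (((11 + 196) - 337) - 304)*(-65) = ((207 - 337) - 304)*(-65) = (-130 - 304)*(-65) = -434*(-65) = 28210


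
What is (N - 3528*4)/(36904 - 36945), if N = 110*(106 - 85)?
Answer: 11802/41 ≈ 287.85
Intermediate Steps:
N = 2310 (N = 110*21 = 2310)
(N - 3528*4)/(36904 - 36945) = (2310 - 3528*4)/(36904 - 36945) = (2310 - 14112)/(-41) = -11802*(-1/41) = 11802/41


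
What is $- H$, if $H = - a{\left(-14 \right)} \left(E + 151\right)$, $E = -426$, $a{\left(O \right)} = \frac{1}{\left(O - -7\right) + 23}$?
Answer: $- \frac{275}{16} \approx -17.188$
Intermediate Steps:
$a{\left(O \right)} = \frac{1}{30 + O}$ ($a{\left(O \right)} = \frac{1}{\left(O + 7\right) + 23} = \frac{1}{\left(7 + O\right) + 23} = \frac{1}{30 + O}$)
$H = \frac{275}{16}$ ($H = - \frac{-426 + 151}{30 - 14} = - \frac{-275}{16} = \left(-1\right) \left(- \frac{275}{16}\right) = \frac{275}{16} \approx 17.188$)
$- H = \left(-1\right) \frac{275}{16} = - \frac{275}{16}$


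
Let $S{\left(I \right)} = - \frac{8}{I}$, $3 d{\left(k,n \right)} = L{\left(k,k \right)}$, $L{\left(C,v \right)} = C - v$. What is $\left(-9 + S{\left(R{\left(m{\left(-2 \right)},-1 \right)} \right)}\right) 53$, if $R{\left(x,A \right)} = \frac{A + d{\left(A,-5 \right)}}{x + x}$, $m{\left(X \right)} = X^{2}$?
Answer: $2915$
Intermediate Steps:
$d{\left(k,n \right)} = 0$ ($d{\left(k,n \right)} = \frac{k - k}{3} = \frac{1}{3} \cdot 0 = 0$)
$R{\left(x,A \right)} = \frac{A}{2 x}$ ($R{\left(x,A \right)} = \frac{A + 0}{x + x} = \frac{A}{2 x}$)
$\left(-9 + S{\left(R{\left(m{\left(-2 \right)},-1 \right)} \right)}\right) 53 = \left(-9 - \frac{8}{\frac{1}{2} \left(-1\right) \frac{1}{\left(-2\right)^{2}}}\right) 53 = \left(-9 - \frac{8}{\frac{1}{2} \left(-1\right) \frac{1}{4}}\right) 53 = \left(-9 - \frac{8}{- \frac{1}{8}}\right) 53 = \left(-9 - -64\right) 53 = \left(-9 + 64\right) 53 = 55 \cdot 53 = 2915$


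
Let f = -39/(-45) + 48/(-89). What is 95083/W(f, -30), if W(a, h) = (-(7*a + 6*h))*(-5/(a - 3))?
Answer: 339256144/1186205 ≈ 286.00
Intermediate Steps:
f = 437/1335 (f = -39*(-1/45) + 48*(-1/89) = 13/15 - 48/89 = 437/1335 ≈ 0.32734)
W(a, h) = -5*(-7*a - 6*h)/(-3 + a) (W(a, h) = (-(6*h + 7*a))*(-5/(-3 + a)) = (-7*a - 6*h)*(-5/(-3 + a)) = -5*(-7*a - 6*h)/(-3 + a))
95083/W(f, -30) = 95083/((5*(6*(-30) + 7*(437/1335))/(-3 + 437/1335))) = 95083/((5*(-180 + 3059/1335)/(-3568/1335))) = 95083/((5*(-1335/3568)*(-237241/1335))) = 95083/(1186205/3568) = 95083*(3568/1186205) = 339256144/1186205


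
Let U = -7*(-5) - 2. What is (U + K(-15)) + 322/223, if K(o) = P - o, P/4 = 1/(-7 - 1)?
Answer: 21829/446 ≈ 48.944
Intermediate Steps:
P = -1/2 (P = 4/(-7 - 1) = 4/(-8) = 4*(-1/8) = -1/2 ≈ -0.50000)
U = 33 (U = 35 - 2 = 33)
K(o) = -1/2 - o
(U + K(-15)) + 322/223 = (33 + (-1/2 - 1*(-15))) + 322/223 = (33 + (-1/2 + 15)) + 322*(1/223) = (33 + 29/2) + 322/223 = 95/2 + 322/223 = 21829/446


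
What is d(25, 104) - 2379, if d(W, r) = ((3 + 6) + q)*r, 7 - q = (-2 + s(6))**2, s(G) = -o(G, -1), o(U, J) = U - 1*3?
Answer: -3315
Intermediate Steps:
o(U, J) = -3 + U (o(U, J) = U - 3 = -3 + U)
s(G) = 3 - G (s(G) = -(-3 + G) = 3 - G)
q = -18 (q = 7 - (-2 + (3 - 1*6))**2 = 7 - (-2 + (3 - 6))**2 = 7 - (-2 - 3)**2 = 7 - 1*(-5)**2 = 7 - 1*25 = 7 - 25 = -18)
d(W, r) = -9*r (d(W, r) = ((3 + 6) - 18)*r = (9 - 18)*r = -9*r)
d(25, 104) - 2379 = -9*104 - 2379 = -936 - 2379 = -3315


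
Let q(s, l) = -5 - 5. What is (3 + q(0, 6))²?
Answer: 49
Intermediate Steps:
q(s, l) = -10
(3 + q(0, 6))² = (3 - 10)² = (-7)² = 49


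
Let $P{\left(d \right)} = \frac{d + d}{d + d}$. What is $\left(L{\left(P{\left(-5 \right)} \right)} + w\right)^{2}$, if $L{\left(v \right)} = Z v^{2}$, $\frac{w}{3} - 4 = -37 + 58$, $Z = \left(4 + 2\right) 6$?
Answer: $12321$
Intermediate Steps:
$P{\left(d \right)} = 1$ ($P{\left(d \right)} = \frac{2 d}{2 d} = 2 d \frac{1}{2 d} = 1$)
$Z = 36$ ($Z = 6 \cdot 6 = 36$)
$w = 75$ ($w = 12 + 3 \left(-37 + 58\right) = 12 + 3 \cdot 21 = 12 + 63 = 75$)
$L{\left(v \right)} = 36 v^{2}$
$\left(L{\left(P{\left(-5 \right)} \right)} + w\right)^{2} = \left(36 \cdot 1^{2} + 75\right)^{2} = \left(36 \cdot 1 + 75\right)^{2} = \left(36 + 75\right)^{2} = 111^{2} = 12321$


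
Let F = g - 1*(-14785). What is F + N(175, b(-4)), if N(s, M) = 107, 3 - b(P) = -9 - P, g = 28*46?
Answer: 16180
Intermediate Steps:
g = 1288
b(P) = 12 + P (b(P) = 3 - (-9 - P) = 3 + (9 + P) = 12 + P)
F = 16073 (F = 1288 - 1*(-14785) = 1288 + 14785 = 16073)
F + N(175, b(-4)) = 16073 + 107 = 16180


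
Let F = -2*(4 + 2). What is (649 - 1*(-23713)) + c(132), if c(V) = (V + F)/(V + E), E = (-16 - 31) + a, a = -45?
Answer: 24365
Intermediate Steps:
E = -92 (E = (-16 - 31) - 45 = -47 - 45 = -92)
F = -12 (F = -2*6 = -12)
c(V) = (-12 + V)/(-92 + V) (c(V) = (V - 12)/(V - 92) = (-12 + V)/(-92 + V))
(649 - 1*(-23713)) + c(132) = (649 - 1*(-23713)) + (-12 + 132)/(-92 + 132) = (649 + 23713) + 120/40 = 24362 + (1/40)*120 = 24362 + 3 = 24365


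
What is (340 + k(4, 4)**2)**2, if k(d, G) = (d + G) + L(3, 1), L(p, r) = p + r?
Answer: 234256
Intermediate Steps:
k(d, G) = 4 + G + d (k(d, G) = (d + G) + (3 + 1) = (G + d) + 4 = 4 + G + d)
(340 + k(4, 4)**2)**2 = (340 + (4 + 4 + 4)**2)**2 = (340 + 12**2)**2 = (340 + 144)**2 = 484**2 = 234256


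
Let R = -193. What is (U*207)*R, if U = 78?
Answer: -3116178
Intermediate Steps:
(U*207)*R = (78*207)*(-193) = 16146*(-193) = -3116178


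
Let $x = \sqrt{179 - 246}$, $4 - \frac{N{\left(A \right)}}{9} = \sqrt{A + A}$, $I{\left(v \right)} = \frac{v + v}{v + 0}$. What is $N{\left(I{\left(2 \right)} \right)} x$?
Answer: $18 i \sqrt{67} \approx 147.34 i$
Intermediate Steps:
$I{\left(v \right)} = 2$ ($I{\left(v \right)} = \frac{2 v}{v} = 2$)
$N{\left(A \right)} = 36 - 9 \sqrt{2} \sqrt{A}$ ($N{\left(A \right)} = 36 - 9 \sqrt{A + A} = 36 - 9 \sqrt{2 A} = 36 - 9 \sqrt{2} \sqrt{A}$)
$x = i \sqrt{67}$ ($x = \sqrt{-67} = i \sqrt{67} \approx 8.1853 i$)
$N{\left(I{\left(2 \right)} \right)} x = \left(36 - 9 \sqrt{2} \sqrt{2}\right) i \sqrt{67} = \left(36 - 18\right) i \sqrt{67} = 18 i \sqrt{67}$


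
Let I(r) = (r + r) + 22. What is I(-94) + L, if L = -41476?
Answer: -41642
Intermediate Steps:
I(r) = 22 + 2*r (I(r) = 2*r + 22 = 22 + 2*r)
I(-94) + L = (22 + 2*(-94)) - 41476 = (22 - 188) - 41476 = -166 - 41476 = -41642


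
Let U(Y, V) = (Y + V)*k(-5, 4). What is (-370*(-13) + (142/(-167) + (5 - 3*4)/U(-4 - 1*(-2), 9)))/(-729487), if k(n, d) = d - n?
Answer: -7227985/1096418961 ≈ -0.0065924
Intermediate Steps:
U(Y, V) = 9*V + 9*Y (U(Y, V) = (Y + V)*(4 - 1*(-5)) = (V + Y)*(4 + 5) = (V + Y)*9 = 9*V + 9*Y)
(-370*(-13) + (142/(-167) + (5 - 3*4)/U(-4 - 1*(-2), 9)))/(-729487) = (-370*(-13) + (142/(-167) + (5 - 3*4)/(9*9 + 9*(-4 - 1*(-2)))))/(-729487) = (4810 + (142*(-1/167) + (5 - 12)/(81 + 9*(-4 + 2))))*(-1/729487) = (4810 + (-142/167 - 7/(81 + 9*(-2))))*(-1/729487) = (4810 + (-142/167 - 7/(81 - 18)))*(-1/729487) = (4810 + (-142/167 - 7/63))*(-1/729487) = (4810 + (-142/167 - 7*1/63))*(-1/729487) = (4810 + (-142/167 - 1/9))*(-1/729487) = (4810 - 1445/1503)*(-1/729487) = (7227985/1503)*(-1/729487) = -7227985/1096418961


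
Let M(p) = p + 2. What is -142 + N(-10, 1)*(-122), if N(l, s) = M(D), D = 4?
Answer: -874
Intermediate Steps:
M(p) = 2 + p
N(l, s) = 6 (N(l, s) = 2 + 4 = 6)
-142 + N(-10, 1)*(-122) = -142 + 6*(-122) = -142 - 732 = -874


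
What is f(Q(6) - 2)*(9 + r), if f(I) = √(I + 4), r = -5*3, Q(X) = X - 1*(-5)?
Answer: -6*√13 ≈ -21.633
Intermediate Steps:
Q(X) = 5 + X (Q(X) = X + 5 = 5 + X)
r = -15
f(I) = √(4 + I)
f(Q(6) - 2)*(9 + r) = √(4 + ((5 + 6) - 2))*(9 - 15) = √(4 + (11 - 2))*(-6) = √(4 + 9)*(-6) = √13*(-6) = -6*√13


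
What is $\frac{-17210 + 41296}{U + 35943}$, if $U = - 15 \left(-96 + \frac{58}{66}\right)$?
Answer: $\frac{132473}{205534} \approx 0.64453$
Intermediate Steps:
$U = \frac{15695}{11}$ ($U = - 15 \left(-96 + 58 \cdot \frac{1}{66}\right) = - 15 \left(-96 + \frac{29}{33}\right) = \left(-15\right) \left(- \frac{3139}{33}\right) = \frac{15695}{11} \approx 1426.8$)
$\frac{-17210 + 41296}{U + 35943} = \frac{-17210 + 41296}{\frac{15695}{11} + 35943} = \frac{24086}{\frac{411068}{11}} = 24086 \cdot \frac{11}{411068} = \frac{132473}{205534}$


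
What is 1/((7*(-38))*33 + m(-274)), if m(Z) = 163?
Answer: -1/8615 ≈ -0.00011608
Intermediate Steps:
1/((7*(-38))*33 + m(-274)) = 1/((7*(-38))*33 + 163) = 1/(-266*33 + 163) = 1/(-8778 + 163) = 1/(-8615) = -1/8615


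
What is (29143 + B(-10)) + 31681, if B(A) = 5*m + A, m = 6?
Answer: 60844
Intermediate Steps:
B(A) = 30 + A (B(A) = 5*6 + A = 30 + A)
(29143 + B(-10)) + 31681 = (29143 + (30 - 10)) + 31681 = (29143 + 20) + 31681 = 29163 + 31681 = 60844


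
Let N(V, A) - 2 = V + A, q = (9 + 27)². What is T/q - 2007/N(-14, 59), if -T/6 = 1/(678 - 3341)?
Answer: -1154442409/27034776 ≈ -42.702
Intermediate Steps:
T = 6/2663 (T = -6/(678 - 3341) = -6/(-2663) = -6*(-1/2663) = 6/2663 ≈ 0.0022531)
q = 1296 (q = 36² = 1296)
N(V, A) = 2 + A + V (N(V, A) = 2 + (V + A) = 2 + (A + V) = 2 + A + V)
T/q - 2007/N(-14, 59) = (6/2663)/1296 - 2007/(2 + 59 - 14) = (6/2663)*(1/1296) - 2007/47 = 1/575208 - 2007*1/47 = 1/575208 - 2007/47 = -1154442409/27034776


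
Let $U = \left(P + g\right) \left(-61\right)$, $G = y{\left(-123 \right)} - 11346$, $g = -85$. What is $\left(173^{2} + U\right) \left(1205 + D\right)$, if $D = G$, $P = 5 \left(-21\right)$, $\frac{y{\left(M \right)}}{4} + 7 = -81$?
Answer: $-435658867$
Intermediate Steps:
$y{\left(M \right)} = -352$ ($y{\left(M \right)} = -28 + 4 \left(-81\right) = -28 - 324 = -352$)
$G = -11698$ ($G = -352 - 11346 = -11698$)
$P = -105$
$D = -11698$
$U = 11590$ ($U = \left(-105 - 85\right) \left(-61\right) = \left(-190\right) \left(-61\right) = 11590$)
$\left(173^{2} + U\right) \left(1205 + D\right) = \left(173^{2} + 11590\right) \left(1205 - 11698\right) = \left(29929 + 11590\right) \left(-10493\right) = 41519 \left(-10493\right) = -435658867$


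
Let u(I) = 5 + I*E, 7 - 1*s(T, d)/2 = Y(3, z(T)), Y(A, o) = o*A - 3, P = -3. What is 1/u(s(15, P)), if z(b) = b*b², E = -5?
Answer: 1/101155 ≈ 9.8858e-6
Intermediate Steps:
z(b) = b³
Y(A, o) = -3 + A*o (Y(A, o) = A*o - 3 = -3 + A*o)
s(T, d) = 20 - 6*T³ (s(T, d) = 14 - 2*(-3 + 3*T³) = 14 + (6 - 6*T³) = 20 - 6*T³)
u(I) = 5 - 5*I (u(I) = 5 + I*(-5) = 5 - 5*I)
1/u(s(15, P)) = 1/(5 - 5*(20 - 6*15³)) = 1/(5 - 5*(20 - 6*3375)) = 1/(5 - 5*(20 - 20250)) = 1/(5 - 5*(-20230)) = 1/(5 + 101150) = 1/101155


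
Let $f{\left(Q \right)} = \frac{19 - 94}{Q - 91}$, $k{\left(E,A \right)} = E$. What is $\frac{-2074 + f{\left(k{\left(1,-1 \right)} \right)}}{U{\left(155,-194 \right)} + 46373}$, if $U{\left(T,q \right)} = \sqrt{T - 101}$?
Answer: $- \frac{576833747}{12902730450} + \frac{12439 \sqrt{6}}{4300910150} \approx -0.044699$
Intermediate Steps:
$U{\left(T,q \right)} = \sqrt{-101 + T}$
$f{\left(Q \right)} = - \frac{75}{-91 + Q}$
$\frac{-2074 + f{\left(k{\left(1,-1 \right)} \right)}}{U{\left(155,-194 \right)} + 46373} = \frac{-2074 - \frac{75}{-91 + 1}}{\sqrt{-101 + 155} + 46373} = \frac{-2074 - \frac{75}{-90}}{\sqrt{54} + 46373} = \frac{-2074 - - \frac{5}{6}}{3 \sqrt{6} + 46373} = \frac{-2074 + \frac{5}{6}}{46373 + 3 \sqrt{6}} = - \frac{12439}{6 \left(46373 + 3 \sqrt{6}\right)}$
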